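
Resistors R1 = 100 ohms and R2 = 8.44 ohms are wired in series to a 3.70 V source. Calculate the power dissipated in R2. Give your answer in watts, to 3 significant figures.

Since the resistors are in series they all carry the loop current I = V/R_total; the power in any one is I²R.
R_total = 100 + 8.44 = 108.4 Ω
I = V / R_total = 3.70 / 108.4 = 0.03412 A
P_R2 = I² × R2 = (0.03412)² × 8.44 = 0.009826 W

0.00983 W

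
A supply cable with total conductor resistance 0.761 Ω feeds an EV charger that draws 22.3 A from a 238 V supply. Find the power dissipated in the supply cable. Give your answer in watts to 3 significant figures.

378 W

Line loss is just I²R for the cable — we know both I and R_line directly.
The supply cable carries the full 22.3 A.
P_line = I² R_line = (22.30)² × 0.761 = 378.4 W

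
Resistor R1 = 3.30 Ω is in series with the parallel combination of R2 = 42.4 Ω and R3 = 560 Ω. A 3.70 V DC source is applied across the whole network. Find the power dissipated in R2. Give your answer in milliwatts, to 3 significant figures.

275 mW

Collapse R2‖R3 to a single equivalent, reducing the network to two series elements.
R_p = (42.4×560)/(42.4+560) = 39.42 Ω
R_total = 3.30 + 39.42 = 42.72 Ω
I = V / R_total = 3.70 / 42.72 = 0.08662 A
Voltage across the parallel pair: V_p = I × R_p = 0.08662 × 39.42 = 3.414 V
R2 sees V_p directly, so P = V_p² / R2.
P_R2 = (3.414)² / 42.4 = 0.2749 W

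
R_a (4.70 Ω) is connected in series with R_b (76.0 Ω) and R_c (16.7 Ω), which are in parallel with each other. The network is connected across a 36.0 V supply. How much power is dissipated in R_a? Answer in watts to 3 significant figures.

Reduce the parallel pair to R_p first; the network is then a simple series string.
R_p = (76.0×16.7)/(76.0+16.7) = 13.69 Ω
R_total = 4.70 + 13.69 = 18.39 Ω
I = V / R_total = 36.0 / 18.39 = 1.957 A
All the current flows through R_a; use P = I²R.
P_R_a = (1.957)² × 4.70 = 18.01 W

18.0 W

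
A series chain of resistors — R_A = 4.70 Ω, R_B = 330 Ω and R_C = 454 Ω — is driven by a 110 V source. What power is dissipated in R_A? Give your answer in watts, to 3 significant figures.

Every series element carries the same I. Get I from the total resistance, then P = I² × R_A.
R_total = 4.70 + 330 + 454 = 788.7 Ω
I = V / R_total = 110 / 788.7 = 0.1395 A
P_R_A = I² × R_A = (0.1395)² × 4.70 = 0.09142 W

0.0914 W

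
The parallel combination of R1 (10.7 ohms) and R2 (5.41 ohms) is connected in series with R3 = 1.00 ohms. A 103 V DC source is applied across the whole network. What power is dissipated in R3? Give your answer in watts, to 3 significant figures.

Reduce the parallel combination to a single R_p; the circuit then becomes R_p in series with the remaining resistor.
R_p = (10.7×5.41)/(10.7+5.41) = 3.593 Ω
R_total = R_p + 1.00 = 3.593 + 1.00 = 4.593 Ω
I = V / R_total = 103 / 4.593 = 22.42 A
R3 carries the full series current, so P = I²R.
P_R3 = (22.42)² × 1.00 = 502.8 W

503 W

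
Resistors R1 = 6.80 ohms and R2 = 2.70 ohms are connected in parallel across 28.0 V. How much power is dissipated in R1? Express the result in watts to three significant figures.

R1 sits directly across the source, so P = V²/R with V = 28.0 V.
P_R1 = V² / R1 = (28.0)² / 6.80 Ω = 115.3 W

115 W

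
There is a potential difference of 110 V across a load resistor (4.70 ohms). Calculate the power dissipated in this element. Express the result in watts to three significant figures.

With V across and R both known, P = V²/R gives the dissipation directly.
P = (110 V)² / 4.70 Ω = 2574 W

2570 W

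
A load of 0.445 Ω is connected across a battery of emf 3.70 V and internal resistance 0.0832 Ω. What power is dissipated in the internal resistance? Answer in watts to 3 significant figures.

4.08 W

Internal loss is I²r, with I set by the total series resistance r+R.
I = ε / (r + R) = 3.70 / (0.0832 + 0.445) = 7.005 A
P_int = I² r = (7.005)² × 0.0832 = 4.083 W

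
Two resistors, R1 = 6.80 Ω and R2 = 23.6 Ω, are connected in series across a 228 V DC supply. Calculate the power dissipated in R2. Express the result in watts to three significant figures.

1330 W

In a series string the same current flows through every resistor — find that current, then P = I²R for the one we want.
R_total = 6.80 + 23.6 = 30.40 Ω
I = V / R_total = 228 / 30.40 = 7.500 A
P_R2 = I² × R2 = (7.500)² × 23.6 = 1327 W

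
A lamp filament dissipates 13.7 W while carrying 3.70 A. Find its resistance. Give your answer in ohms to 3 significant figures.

From P = V I = I²R = V²/R, with the two given quantities we get R = P / I².
R = 13.7 / (3.700)² = 1.001 Ω

1.00 Ω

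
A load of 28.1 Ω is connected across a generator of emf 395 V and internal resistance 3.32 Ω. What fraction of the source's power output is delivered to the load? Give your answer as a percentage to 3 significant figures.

89.4 %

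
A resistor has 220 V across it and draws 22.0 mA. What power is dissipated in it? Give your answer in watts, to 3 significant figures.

4.84 W

With V and I both given, power follows immediately from P = V I.
P = 220 V × 0.02200 A = 4.840 W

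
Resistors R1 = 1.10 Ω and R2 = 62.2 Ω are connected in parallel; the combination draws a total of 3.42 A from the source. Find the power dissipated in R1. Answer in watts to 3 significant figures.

We need the common branch voltage; get it from I_total × R_eq, then P = V²/R for the branch.
1/R_eq = 1/1.10 + 1/62.2 ⇒ R_eq = 1.081 Ω
V = I_total × R_eq = 3.420 × 1.081 = 3.697 V
P_R1 = V² / R1 = (3.697)² / 1.10 = 12.42 W

12.4 W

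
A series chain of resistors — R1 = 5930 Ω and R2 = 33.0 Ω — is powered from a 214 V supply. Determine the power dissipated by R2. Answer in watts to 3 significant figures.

0.0425 W

Series elements share the same current, so find I first, then use P = I²R.
R_total = 5930 + 33.0 = 5963 Ω
I = V / R_total = 214 / 5963 = 0.03589 A
P_R2 = I² × R2 = (0.03589)² × 33.0 = 0.04250 W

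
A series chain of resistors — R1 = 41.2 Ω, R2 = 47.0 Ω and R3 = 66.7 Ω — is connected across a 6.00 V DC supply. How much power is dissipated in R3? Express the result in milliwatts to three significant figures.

Since the resistors are in series they all carry the loop current I = V/R_total; the power in any one is I²R.
R_total = 41.2 + 47.0 + 66.7 = 154.9 Ω
I = V / R_total = 6.00 / 154.9 = 0.03873 A
P_R3 = I² × R3 = (0.03873)² × 66.7 = 0.1001 W

100 mW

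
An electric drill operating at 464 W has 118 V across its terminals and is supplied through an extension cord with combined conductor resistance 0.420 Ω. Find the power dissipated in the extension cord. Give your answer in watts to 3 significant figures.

6.49 W

Only the current and the line resistance are needed for the I²R loss.
I = P / V = 464 / 118 = 3.932 A through the extension cord.
P_line = I² R_line = (3.932)² × 0.420 = 6.494 W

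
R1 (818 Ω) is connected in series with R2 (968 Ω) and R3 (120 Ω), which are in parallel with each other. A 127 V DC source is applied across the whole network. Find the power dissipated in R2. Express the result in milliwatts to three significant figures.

222 mW

Replace R2 and R3 with their parallel equivalent so the circuit becomes R1 in series with R_p.
R_p = (968×120)/(968+120) = 106.8 Ω
R_total = 818 + 106.8 = 924.8 Ω
I = V / R_total = 127 / 924.8 = 0.1373 A
Voltage across the parallel pair: V_p = I × R_p = 0.1373 × 106.8 = 14.66 V
With V_p across R2, its power is V_p²/R2.
P_R2 = (14.66)² / 968 = 0.2221 W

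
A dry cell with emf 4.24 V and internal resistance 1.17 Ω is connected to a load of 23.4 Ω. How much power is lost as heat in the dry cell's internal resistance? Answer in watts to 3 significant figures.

The source's internal resistance is just another series element carrying I; its dissipation is I²r.
I = ε / (r + R) = 4.24 / (1.17 + 23.4) = 0.1726 A
P_int = I² r = (0.1726)² × 1.17 = 0.03484 W

0.0348 W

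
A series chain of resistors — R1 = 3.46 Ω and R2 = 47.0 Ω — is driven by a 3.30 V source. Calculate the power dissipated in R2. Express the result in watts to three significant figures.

0.201 W

In a series string the same current flows through every resistor — find that current, then P = I²R for the one we want.
R_total = 3.46 + 47.0 = 50.46 Ω
I = V / R_total = 3.30 / 50.46 = 0.06540 A
P_R2 = I² × R2 = (0.06540)² × 47.0 = 0.2010 W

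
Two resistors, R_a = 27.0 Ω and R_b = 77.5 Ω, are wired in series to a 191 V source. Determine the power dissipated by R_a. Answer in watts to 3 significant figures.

The current is common to all series resistors; compute it, then apply P = I²R for the target.
R_total = 27.0 + 77.5 = 104.5 Ω
I = V / R_total = 191 / 104.5 = 1.828 A
P_R_a = I² × R_a = (1.828)² × 27.0 = 90.20 W

90.2 W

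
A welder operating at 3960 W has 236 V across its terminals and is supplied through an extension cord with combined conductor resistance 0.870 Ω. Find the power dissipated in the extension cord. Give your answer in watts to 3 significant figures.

245 W

Line loss is just I²R for the cable — we know both I and R_line directly.
I = P / V = 3960 / 236 = 16.78 A through the extension cord.
P_line = I² R_line = (16.78)² × 0.870 = 245.0 W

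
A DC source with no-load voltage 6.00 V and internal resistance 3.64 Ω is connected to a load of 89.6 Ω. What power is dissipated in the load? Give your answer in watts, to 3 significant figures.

0.371 W

The internal resistance and the load are in series, so the same I flows through both; get I from ε/(r+R), then I²R for the load.
I = ε / (r + R) = 6.00 / (3.64 + 89.6) = 0.06435 A
P_load = I² R = (0.06435)² × 89.6 = 0.3710 W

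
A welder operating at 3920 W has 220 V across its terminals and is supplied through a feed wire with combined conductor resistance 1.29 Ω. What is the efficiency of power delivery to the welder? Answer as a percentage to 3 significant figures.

90.5 %

I = P / V = 3920 / 220 = 17.82 A through the feed wire.
P_line = I² R_line = (17.82)² × 1.29 = 409.6 W
P_source = P_load + P_line = 3920 + 409.6 = 4330 W
η = P_load / P_source = 3920 / 4330 = 0.9054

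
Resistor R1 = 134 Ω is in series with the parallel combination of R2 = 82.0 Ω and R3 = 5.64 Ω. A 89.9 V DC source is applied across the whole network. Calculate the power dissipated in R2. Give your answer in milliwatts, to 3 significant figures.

First combine the parallel branches into one equivalent R_p, then R1 + R_p is a series pair.
R_p = (82.0×5.64)/(82.0+5.64) = 5.277 Ω
R_total = 134 + 5.277 = 139.3 Ω
I = V / R_total = 89.9 / 139.3 = 0.6455 A
Voltage across the parallel pair: V_p = I × R_p = 0.6455 × 5.277 = 3.406 V
R2 sees V_p directly, so P = V_p² / R2.
P_R2 = (3.406)² / 82.0 = 0.1415 W

141 mW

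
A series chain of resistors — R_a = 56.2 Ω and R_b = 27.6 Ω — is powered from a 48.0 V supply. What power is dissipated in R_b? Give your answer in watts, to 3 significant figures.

Every series element carries the same I. Get I from the total resistance, then P = I² × R_b.
R_total = 56.2 + 27.6 = 83.80 Ω
I = V / R_total = 48.0 / 83.80 = 0.5728 A
P_R_b = I² × R_b = (0.5728)² × 27.6 = 9.055 W

9.06 W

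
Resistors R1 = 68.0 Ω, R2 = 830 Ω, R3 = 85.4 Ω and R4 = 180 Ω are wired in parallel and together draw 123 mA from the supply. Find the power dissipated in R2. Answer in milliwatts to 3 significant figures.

We need the common branch voltage; get it from I_total × R_eq, then P = V²/R for the branch.
1/R_eq = 1/68.0 + 1/830 + 1/85.4 + 1/180 ⇒ R_eq = 30.14 Ω
V = I_total × R_eq = 0.1230 × 30.14 = 3.708 V
P_R2 = V² / R2 = (3.708)² / 830 = 0.01656 W

16.6 mW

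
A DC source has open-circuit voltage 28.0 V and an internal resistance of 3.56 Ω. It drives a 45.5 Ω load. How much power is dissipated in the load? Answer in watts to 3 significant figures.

14.8 W

With r and R in series, I = ε/(r+R); the load dissipates I²R.
I = ε / (r + R) = 28.0 / (3.56 + 45.5) = 0.5707 A
P_load = I² R = (0.5707)² × 45.5 = 14.82 W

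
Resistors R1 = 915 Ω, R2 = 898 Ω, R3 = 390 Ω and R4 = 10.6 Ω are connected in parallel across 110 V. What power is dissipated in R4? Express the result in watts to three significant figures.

1140 W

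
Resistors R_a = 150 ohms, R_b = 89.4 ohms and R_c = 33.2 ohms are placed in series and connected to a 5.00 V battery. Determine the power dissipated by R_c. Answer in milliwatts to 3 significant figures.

Series elements share the same current, so find I first, then use P = I²R.
R_total = 150 + 89.4 + 33.2 = 272.6 Ω
I = V / R_total = 5.00 / 272.6 = 0.01834 A
P_R_c = I² × R_c = (0.01834)² × 33.2 = 0.01117 W

11.2 mW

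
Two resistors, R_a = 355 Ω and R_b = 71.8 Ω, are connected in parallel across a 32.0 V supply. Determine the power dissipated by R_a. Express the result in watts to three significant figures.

2.88 W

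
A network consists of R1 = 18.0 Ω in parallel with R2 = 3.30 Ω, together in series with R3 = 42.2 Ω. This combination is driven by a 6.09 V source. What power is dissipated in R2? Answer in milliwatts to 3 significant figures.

43.2 mW

Collapse the R1‖R2 pair into one equivalent R_p; then R_p and R3 form a series string.
R_p = (18.0×3.30)/(18.0+3.30) = 2.789 Ω
R_total = R_p + 42.2 = 2.789 + 42.2 = 44.99 Ω
I = V / R_total = 6.09 / 44.99 = 0.1354 A
Voltage across the parallel pair: V_p = I × R_p = 0.1354 × 2.789 = 0.3775 V
R2 has V_p across it, so P = V_p²/R2.
P_R2 = (0.3775)² / 3.30 = 0.04318 W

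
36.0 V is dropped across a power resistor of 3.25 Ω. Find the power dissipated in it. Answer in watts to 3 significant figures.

V and R are stated; P = V²/R avoids computing the current.
P = (36.0 V)² / 3.25 Ω = 398.8 W

399 W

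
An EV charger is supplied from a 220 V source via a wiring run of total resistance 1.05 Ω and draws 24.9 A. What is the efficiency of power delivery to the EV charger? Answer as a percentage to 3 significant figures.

88.1 %

The wiring run carries the full 24.9 A.
P_line = I² R_line = (24.90)² × 1.05 = 651.0 W
P_source = V I = 220 × 24.90 = 5478 W; P_load = 4827 W
η = P_load / P_source = 4827 / 5478 = 0.8812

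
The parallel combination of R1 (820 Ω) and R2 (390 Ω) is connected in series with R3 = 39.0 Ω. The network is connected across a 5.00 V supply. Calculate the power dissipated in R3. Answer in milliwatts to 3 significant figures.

10.6 mW

Collapse the R1‖R2 pair into one equivalent R_p; then R_p and R3 form a series string.
R_p = (820×390)/(820+390) = 264.3 Ω
R_total = R_p + 39.0 = 264.3 + 39.0 = 303.3 Ω
I = V / R_total = 5.00 / 303.3 = 0.01649 A
R3 carries the full series current, so P = I²R.
P_R3 = (0.01649)² × 39.0 = 0.01060 W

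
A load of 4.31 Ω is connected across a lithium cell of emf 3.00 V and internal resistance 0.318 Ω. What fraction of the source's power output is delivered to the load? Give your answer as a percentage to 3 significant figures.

93.1 %

Both r and R carry the same current, so the power split is just the resistance split: η = R/(R+r).
η = R / (R + r) = 4.31 / (4.31 + 0.318) = 0.9313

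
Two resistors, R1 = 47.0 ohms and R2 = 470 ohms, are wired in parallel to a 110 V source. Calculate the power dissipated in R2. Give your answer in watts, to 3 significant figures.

Each parallel branch sees the full supply voltage, so P = V²/R applies directly to the target branch.
P_R2 = V² / R2 = (110)² / 470 Ω = 25.74 W

25.7 W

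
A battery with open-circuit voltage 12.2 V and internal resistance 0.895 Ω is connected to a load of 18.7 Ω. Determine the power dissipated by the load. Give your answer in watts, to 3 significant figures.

With r and R in series, I = ε/(r+R); the load dissipates I²R.
I = ε / (r + R) = 12.2 / (0.895 + 18.7) = 0.6226 A
P_load = I² R = (0.6226)² × 18.7 = 7.249 W

7.25 W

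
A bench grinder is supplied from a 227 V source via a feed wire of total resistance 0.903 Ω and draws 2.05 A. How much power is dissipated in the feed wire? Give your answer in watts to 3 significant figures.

The feed wire and load are in series, so the same current flows in both; the loss is I²R_line.
The feed wire carries the full 2.05 A.
P_line = I² R_line = (2.050)² × 0.903 = 3.795 W

3.79 W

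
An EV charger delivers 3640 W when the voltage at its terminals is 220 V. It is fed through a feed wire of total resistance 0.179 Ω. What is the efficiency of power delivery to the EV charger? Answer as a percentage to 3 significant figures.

I = P / V = 3640 / 220 = 16.55 A through the feed wire.
P_line = I² R_line = (16.55)² × 0.179 = 49.00 W
P_source = P_load + P_line = 3640 + 49.00 = 3689 W
η = P_load / P_source = 3640 / 3689 = 0.9867

98.7 %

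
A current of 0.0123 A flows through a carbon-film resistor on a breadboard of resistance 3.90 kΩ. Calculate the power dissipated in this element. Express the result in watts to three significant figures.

0.590 W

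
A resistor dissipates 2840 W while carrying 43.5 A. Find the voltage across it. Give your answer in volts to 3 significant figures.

Rearranging the power relation for the two known quantities gives V = P / I.
V = 2840 / 43.50 = 65.29 V

65.3 V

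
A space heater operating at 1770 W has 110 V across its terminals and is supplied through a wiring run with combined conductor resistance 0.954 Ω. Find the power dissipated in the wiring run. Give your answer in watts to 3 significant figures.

247 W

The wiring run is a series resistance carrying the load current; its dissipation is I²R_line.
I = P / V = 1770 / 110 = 16.09 A through the wiring run.
P_line = I² R_line = (16.09)² × 0.954 = 247.0 W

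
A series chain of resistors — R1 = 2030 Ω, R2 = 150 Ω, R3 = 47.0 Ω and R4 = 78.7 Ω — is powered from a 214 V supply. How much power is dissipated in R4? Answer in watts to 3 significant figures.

0.678 W

Since the resistors are in series they all carry the loop current I = V/R_total; the power in any one is I²R.
R_total = 2030 + 150 + 47.0 + 78.7 = 2306 Ω
I = V / R_total = 214 / 2306 = 0.09281 A
P_R4 = I² × R4 = (0.09281)² × 78.7 = 0.6779 W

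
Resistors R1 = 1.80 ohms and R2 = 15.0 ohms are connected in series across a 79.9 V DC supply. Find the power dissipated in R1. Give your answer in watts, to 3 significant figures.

40.7 W

Since the resistors are in series they all carry the loop current I = V/R_total; the power in any one is I²R.
R_total = 1.80 + 15.0 = 16.80 Ω
I = V / R_total = 79.9 / 16.80 = 4.756 A
P_R1 = I² × R1 = (4.756)² × 1.80 = 40.71 W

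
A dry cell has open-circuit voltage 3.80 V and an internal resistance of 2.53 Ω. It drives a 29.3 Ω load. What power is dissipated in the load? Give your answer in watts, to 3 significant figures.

With r and R in series, I = ε/(r+R); the load dissipates I²R.
I = ε / (r + R) = 3.80 / (2.53 + 29.3) = 0.1194 A
P_load = I² R = (0.1194)² × 29.3 = 0.4176 W

0.418 W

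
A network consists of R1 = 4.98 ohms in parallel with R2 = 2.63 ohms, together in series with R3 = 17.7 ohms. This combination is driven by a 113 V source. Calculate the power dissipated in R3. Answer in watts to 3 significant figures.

599 W

Collapse the R1‖R2 pair into one equivalent R_p; then R_p and R3 form a series string.
R_p = (4.98×2.63)/(4.98+2.63) = 1.721 Ω
R_total = R_p + 17.7 = 1.721 + 17.7 = 19.42 Ω
I = V / R_total = 113 / 19.42 = 5.818 A
R3 carries the full series current, so P = I²R.
P_R3 = (5.818)² × 17.7 = 599.2 W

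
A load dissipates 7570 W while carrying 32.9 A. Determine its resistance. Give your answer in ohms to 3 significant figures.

6.99 Ω

The two known quantities fix the third via R = P / I².
R = 7570 / (32.90)² = 6.994 Ω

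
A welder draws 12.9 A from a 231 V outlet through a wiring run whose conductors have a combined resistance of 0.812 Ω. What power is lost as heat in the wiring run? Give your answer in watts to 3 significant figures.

135 W

Line loss is just I²R for the cable — we know both I and R_line directly.
The wiring run carries the full 12.9 A.
P_line = I² R_line = (12.90)² × 0.812 = 135.1 W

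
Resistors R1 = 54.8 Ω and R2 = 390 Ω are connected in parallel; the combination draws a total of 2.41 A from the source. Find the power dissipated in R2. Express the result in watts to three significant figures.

34.4 W

The branches share the same voltage, but only the total current is given — find V from the equivalent resistance first.
1/R_eq = 1/54.8 + 1/390 ⇒ R_eq = 48.05 Ω
V = I_total × R_eq = 2.410 × 48.05 = 115.8 V
P_R2 = V² / R2 = (115.8)² / 390 = 34.38 W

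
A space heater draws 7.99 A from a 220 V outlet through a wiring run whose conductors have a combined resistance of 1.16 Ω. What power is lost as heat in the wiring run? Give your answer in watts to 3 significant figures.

74.1 W

The wiring run and load are in series, so the same current flows in both; the loss is I²R_line.
The wiring run carries the full 7.99 A.
P_line = I² R_line = (7.990)² × 1.16 = 74.05 W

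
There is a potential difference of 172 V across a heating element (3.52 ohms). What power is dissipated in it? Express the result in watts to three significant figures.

8400 W

We know the drop across the element and its resistance — P = V²/R, one step.
P = (172 V)² / 3.52 Ω = 8405 W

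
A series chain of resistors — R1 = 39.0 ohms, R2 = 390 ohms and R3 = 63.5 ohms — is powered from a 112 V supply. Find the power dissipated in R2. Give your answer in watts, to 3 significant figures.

The current is common to all series resistors; compute it, then apply P = I²R for the target.
R_total = 39.0 + 390 + 63.5 = 492.5 Ω
I = V / R_total = 112 / 492.5 = 0.2274 A
P_R2 = I² × R2 = (0.2274)² × 390 = 20.17 W

20.2 W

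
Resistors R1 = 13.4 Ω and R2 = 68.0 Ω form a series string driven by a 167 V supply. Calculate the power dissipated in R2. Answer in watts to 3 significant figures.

Since the resistors are in series they all carry the loop current I = V/R_total; the power in any one is I²R.
R_total = 13.4 + 68.0 = 81.40 Ω
I = V / R_total = 167 / 81.40 = 2.052 A
P_R2 = I² × R2 = (2.052)² × 68.0 = 286.2 W

286 W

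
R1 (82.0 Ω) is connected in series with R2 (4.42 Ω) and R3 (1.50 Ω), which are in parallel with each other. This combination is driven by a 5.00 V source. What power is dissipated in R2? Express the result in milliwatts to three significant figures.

First combine the parallel branches into one equivalent R_p, then R1 + R_p is a series pair.
R_p = (4.42×1.50)/(4.42+1.50) = 1.120 Ω
R_total = 82.0 + 1.120 = 83.12 Ω
I = V / R_total = 5.00 / 83.12 = 0.06015 A
Voltage across the parallel pair: V_p = I × R_p = 0.06015 × 1.120 = 0.06737 V
With V_p across R2, its power is V_p²/R2.
P_R2 = (0.06737)² / 4.42 = 0.001027 W

1.03 mW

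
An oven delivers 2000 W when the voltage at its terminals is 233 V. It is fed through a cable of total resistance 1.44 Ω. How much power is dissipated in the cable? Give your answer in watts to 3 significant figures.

106 W

The cable and load are in series, so the same current flows in both; the loss is I²R_line.
I = P / V = 2000 / 233 = 8.584 A through the cable.
P_line = I² R_line = (8.584)² × 1.44 = 106.1 W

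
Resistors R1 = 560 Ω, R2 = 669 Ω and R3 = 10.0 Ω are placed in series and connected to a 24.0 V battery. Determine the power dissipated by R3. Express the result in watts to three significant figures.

0.00375 W

The current is common to all series resistors; compute it, then apply P = I²R for the target.
R_total = 560 + 669 + 10.0 = 1239 Ω
I = V / R_total = 24.0 / 1239 = 0.01937 A
P_R3 = I² × R3 = (0.01937)² × 10.0 = 0.003752 W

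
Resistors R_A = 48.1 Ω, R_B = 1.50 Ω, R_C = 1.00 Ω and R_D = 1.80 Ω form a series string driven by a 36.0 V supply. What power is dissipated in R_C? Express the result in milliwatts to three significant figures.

Since the resistors are in series they all carry the loop current I = V/R_total; the power in any one is I²R.
R_total = 48.1 + 1.50 + 1.00 + 1.80 = 52.40 Ω
I = V / R_total = 36.0 / 52.40 = 0.6870 A
P_R_C = I² × R_C = (0.6870)² × 1.00 = 0.4720 W

472 mW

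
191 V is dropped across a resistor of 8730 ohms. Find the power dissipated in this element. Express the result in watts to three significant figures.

We know the drop across the element and its resistance — P = V²/R, one step.
P = (191 V)² / 8730 Ω = 4.179 W

4.18 W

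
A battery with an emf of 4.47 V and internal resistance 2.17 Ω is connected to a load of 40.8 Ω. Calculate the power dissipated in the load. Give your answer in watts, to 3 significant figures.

0.442 W

Find the circuit current first, then P = I²R for the load (series elements share I).
I = ε / (r + R) = 4.47 / (2.17 + 40.8) = 0.1040 A
P_load = I² R = (0.1040)² × 40.8 = 0.4415 W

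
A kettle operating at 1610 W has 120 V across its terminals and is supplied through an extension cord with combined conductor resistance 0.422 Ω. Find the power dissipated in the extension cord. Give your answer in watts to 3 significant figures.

Line loss is just I²R for the cable — we know both I and R_line directly.
I = P / V = 1610 / 120 = 13.42 A through the extension cord.
P_line = I² R_line = (13.42)² × 0.422 = 75.96 W

76.0 W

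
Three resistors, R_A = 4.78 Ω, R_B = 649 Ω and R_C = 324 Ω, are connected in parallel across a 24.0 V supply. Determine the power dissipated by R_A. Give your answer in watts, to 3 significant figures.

121 W

Each parallel branch sees the full supply voltage, so P = V²/R applies directly to the target branch.
P_R_A = V² / R_A = (24.0)² / 4.78 Ω = 120.5 W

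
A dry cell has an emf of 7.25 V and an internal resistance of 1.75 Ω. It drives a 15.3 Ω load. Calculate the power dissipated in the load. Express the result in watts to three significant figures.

2.77 W

Find the circuit current first, then P = I²R for the load (series elements share I).
I = ε / (r + R) = 7.25 / (1.75 + 15.3) = 0.4252 A
P_load = I² R = (0.4252)² × 15.3 = 2.766 W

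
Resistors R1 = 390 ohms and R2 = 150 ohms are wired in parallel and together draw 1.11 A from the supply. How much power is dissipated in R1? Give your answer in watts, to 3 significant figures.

37.1 W

Only the total current is stated, so first find the parallel equivalent to get the voltage across the combination.
1/R_eq = 1/390 + 1/150 ⇒ R_eq = 108.3 Ω
V = I_total × R_eq = 1.110 × 108.3 = 120.2 V
P_R1 = V² / R1 = (120.2)² / 390 = 37.08 W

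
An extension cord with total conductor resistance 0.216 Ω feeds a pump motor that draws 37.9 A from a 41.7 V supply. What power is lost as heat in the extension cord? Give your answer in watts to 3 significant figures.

310 W

Line loss is just I²R for the cable — we know both I and R_line directly.
The extension cord carries the full 37.9 A.
P_line = I² R_line = (37.90)² × 0.216 = 310.3 W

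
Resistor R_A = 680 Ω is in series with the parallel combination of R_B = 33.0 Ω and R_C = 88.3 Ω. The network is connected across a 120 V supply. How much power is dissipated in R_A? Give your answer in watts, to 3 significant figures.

19.8 W

First combine the parallel branches into one equivalent R_p, then R_A + R_p is a series pair.
R_p = (33.0×88.3)/(33.0+88.3) = 24.02 Ω
R_total = 680 + 24.02 = 704.0 Ω
I = V / R_total = 120 / 704.0 = 0.1704 A
R_A is in the main series path, so its power is I²R_A.
P_R_A = (0.1704)² × 680 = 19.76 W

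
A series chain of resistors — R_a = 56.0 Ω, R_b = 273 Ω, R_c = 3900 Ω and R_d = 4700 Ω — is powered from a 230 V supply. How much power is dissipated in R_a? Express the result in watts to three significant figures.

The current is common to all series resistors; compute it, then apply P = I²R for the target.
R_total = 56.0 + 273 + 3900 + 4700 = 8929 Ω
I = V / R_total = 230 / 8929 = 0.02576 A
P_R_a = I² × R_a = (0.02576)² × 56.0 = 0.03716 W

0.0372 W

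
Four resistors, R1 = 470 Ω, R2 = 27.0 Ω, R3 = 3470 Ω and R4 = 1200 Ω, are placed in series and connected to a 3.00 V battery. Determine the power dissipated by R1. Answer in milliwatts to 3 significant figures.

In a series string the same current flows through every resistor — find that current, then P = I²R for the one we want.
R_total = 470 + 27.0 + 3470 + 1200 = 5167 Ω
I = V / R_total = 3.00 / 5167 = 0.0005806 A
P_R1 = I² × R1 = (0.0005806)² × 470 = 0.0001584 W

0.158 mW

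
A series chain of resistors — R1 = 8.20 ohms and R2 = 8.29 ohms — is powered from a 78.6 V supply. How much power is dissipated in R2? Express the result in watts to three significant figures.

The current is common to all series resistors; compute it, then apply P = I²R for the target.
R_total = 8.20 + 8.29 = 16.49 Ω
I = V / R_total = 78.6 / 16.49 = 4.767 A
P_R2 = I² × R2 = (4.767)² × 8.29 = 188.3 W

188 W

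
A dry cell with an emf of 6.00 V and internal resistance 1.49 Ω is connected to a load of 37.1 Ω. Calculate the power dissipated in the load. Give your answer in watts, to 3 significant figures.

0.897 W

The internal resistance and the load are in series, so the same I flows through both; get I from ε/(r+R), then I²R for the load.
I = ε / (r + R) = 6.00 / (1.49 + 37.1) = 0.1555 A
P_load = I² R = (0.1555)² × 37.1 = 0.8969 W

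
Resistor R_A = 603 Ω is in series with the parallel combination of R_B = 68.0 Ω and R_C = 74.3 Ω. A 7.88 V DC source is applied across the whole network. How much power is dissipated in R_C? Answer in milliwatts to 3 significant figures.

2.58 mW

Reduce the parallel pair to R_p first; the network is then a simple series string.
R_p = (68.0×74.3)/(68.0+74.3) = 35.51 Ω
R_total = 603 + 35.51 = 638.5 Ω
I = V / R_total = 7.88 / 638.5 = 0.01234 A
Voltage across the parallel pair: V_p = I × R_p = 0.01234 × 35.51 = 0.4382 V
With V_p across R_C, its power is V_p²/R_C.
P_R_C = (0.4382)² / 74.3 = 0.002584 W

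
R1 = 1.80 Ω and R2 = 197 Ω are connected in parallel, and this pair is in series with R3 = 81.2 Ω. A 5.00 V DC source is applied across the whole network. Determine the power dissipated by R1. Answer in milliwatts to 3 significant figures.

6.42 mW

Collapse the R1‖R2 pair into one equivalent R_p; then R_p and R3 form a series string.
R_p = (1.80×197)/(1.80+197) = 1.784 Ω
R_total = R_p + 81.2 = 1.784 + 81.2 = 82.98 Ω
I = V / R_total = 5.00 / 82.98 = 0.06025 A
Voltage across the parallel pair: V_p = I × R_p = 0.06025 × 1.784 = 0.1075 V
R1 sits across V_p; its power is V_p²/R.
P_R1 = (0.1075)² / 1.80 = 0.006417 W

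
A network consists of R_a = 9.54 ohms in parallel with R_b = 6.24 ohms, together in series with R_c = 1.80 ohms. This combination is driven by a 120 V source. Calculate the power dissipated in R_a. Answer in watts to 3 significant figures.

692 W

Collapse the R_a‖R_b pair into one equivalent R_p; then R_p and R_c form a series string.
R_p = (9.54×6.24)/(9.54+6.24) = 3.772 Ω
R_total = R_p + 1.80 = 3.772 + 1.80 = 5.572 Ω
I = V / R_total = 120 / 5.572 = 21.53 A
Voltage across the parallel pair: V_p = I × R_p = 21.53 × 3.772 = 81.24 V
R_a sits across V_p; its power is V_p²/R.
P_R_a = (81.24)² / 9.54 = 691.8 W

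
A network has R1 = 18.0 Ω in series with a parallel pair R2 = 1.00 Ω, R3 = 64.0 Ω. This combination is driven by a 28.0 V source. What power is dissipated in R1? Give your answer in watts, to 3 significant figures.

39.2 W

Replace R2 and R3 with their parallel equivalent so the circuit becomes R1 in series with R_p.
R_p = (1.00×64.0)/(1.00+64.0) = 0.9846 Ω
R_total = 18.0 + 0.9846 = 18.98 Ω
I = V / R_total = 28.0 / 18.98 = 1.475 A
R1 is in the main series path, so its power is I²R1.
P_R1 = (1.475)² × 18.0 = 39.15 W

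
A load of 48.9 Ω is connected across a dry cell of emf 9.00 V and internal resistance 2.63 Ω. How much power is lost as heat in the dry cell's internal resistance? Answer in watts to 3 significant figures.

The source's internal resistance is just another series element carrying I; its dissipation is I²r.
I = ε / (r + R) = 9.00 / (2.63 + 48.9) = 0.1747 A
P_int = I² r = (0.1747)² × 2.63 = 0.08023 W

0.0802 W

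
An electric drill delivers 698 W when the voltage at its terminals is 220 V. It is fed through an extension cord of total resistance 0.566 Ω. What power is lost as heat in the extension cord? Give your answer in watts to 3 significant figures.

The extension cord and load are in series, so the same current flows in both; the loss is I²R_line.
I = P / V = 698 / 220 = 3.173 A through the extension cord.
P_line = I² R_line = (3.173)² × 0.566 = 5.697 W

5.70 W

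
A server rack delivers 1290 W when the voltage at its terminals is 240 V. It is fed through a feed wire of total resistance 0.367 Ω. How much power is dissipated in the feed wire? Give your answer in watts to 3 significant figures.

10.6 W

The feed wire is a series resistance carrying the load current; its dissipation is I²R_line.
I = P / V = 1290 / 240 = 5.375 A through the feed wire.
P_line = I² R_line = (5.375)² × 0.367 = 10.60 W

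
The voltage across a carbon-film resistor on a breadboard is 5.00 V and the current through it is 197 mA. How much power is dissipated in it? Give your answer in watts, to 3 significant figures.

Both the voltage across and the current through the element are known, so P = V I applies directly.
P = 5.00 V × 0.1970 A = 0.9850 W

0.985 W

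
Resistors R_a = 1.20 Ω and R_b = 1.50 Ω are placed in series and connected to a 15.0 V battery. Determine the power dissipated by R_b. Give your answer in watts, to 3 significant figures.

46.3 W

Every series element carries the same I. Get I from the total resistance, then P = I² × R_b.
R_total = 1.20 + 1.50 = 2.700 Ω
I = V / R_total = 15.0 / 2.700 = 5.556 A
P_R_b = I² × R_b = (5.556)² × 1.50 = 46.30 W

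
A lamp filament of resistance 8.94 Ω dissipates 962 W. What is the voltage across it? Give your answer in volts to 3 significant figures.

92.7 V

The two known quantities fix the third via V = √(P R).
V = √(962 × 8.94) = 92.74 V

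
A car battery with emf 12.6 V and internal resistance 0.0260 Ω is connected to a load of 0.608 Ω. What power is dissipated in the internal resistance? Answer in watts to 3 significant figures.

r is in series with the load, so it carries the full circuit current — the loss in it is I²r.
I = ε / (r + R) = 12.6 / (0.0260 + 0.608) = 19.87 A
P_int = I² r = (19.87)² × 0.0260 = 10.27 W

10.3 W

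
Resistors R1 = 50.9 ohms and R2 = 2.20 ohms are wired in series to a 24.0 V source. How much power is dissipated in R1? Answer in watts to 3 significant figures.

Since the resistors are in series they all carry the loop current I = V/R_total; the power in any one is I²R.
R_total = 50.9 + 2.20 = 53.10 Ω
I = V / R_total = 24.0 / 53.10 = 0.4520 A
P_R1 = I² × R1 = (0.4520)² × 50.9 = 10.40 W

10.4 W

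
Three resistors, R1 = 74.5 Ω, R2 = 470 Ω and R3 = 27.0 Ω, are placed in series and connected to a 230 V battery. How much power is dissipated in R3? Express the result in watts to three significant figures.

Since the resistors are in series they all carry the loop current I = V/R_total; the power in any one is I²R.
R_total = 74.5 + 470 + 27.0 = 571.5 Ω
I = V / R_total = 230 / 571.5 = 0.4024 A
P_R3 = I² × R3 = (0.4024)² × 27.0 = 4.373 W

4.37 W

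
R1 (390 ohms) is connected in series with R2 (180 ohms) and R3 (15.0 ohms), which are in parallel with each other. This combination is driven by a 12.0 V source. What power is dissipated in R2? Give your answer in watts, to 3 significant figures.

0.000940 W

Replace R2 and R3 with their parallel equivalent so the circuit becomes R1 in series with R_p.
R_p = (180×15.0)/(180+15.0) = 13.85 Ω
R_total = 390 + 13.85 = 403.8 Ω
I = V / R_total = 12.0 / 403.8 = 0.02971 A
Voltage across the parallel pair: V_p = I × R_p = 0.02971 × 13.85 = 0.4114 V
With V_p across R2, its power is V_p²/R2.
P_R2 = (0.4114)² / 180 = 0.0009404 W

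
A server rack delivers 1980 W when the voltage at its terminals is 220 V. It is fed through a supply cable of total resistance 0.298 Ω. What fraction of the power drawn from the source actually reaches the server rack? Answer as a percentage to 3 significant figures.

98.8 %

I = P / V = 1980 / 220 = 9.000 A through the supply cable.
P_line = I² R_line = (9.000)² × 0.298 = 24.14 W
P_source = P_load + P_line = 1980 + 24.14 = 2004 W
η = P_load / P_source = 1980 / 2004 = 0.9880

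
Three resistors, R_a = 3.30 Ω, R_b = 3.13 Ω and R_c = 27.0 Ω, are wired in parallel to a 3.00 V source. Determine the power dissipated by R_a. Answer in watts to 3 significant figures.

The supply voltage appears across each parallel branch — just use P = V²/R_a.
P_R_a = V² / R_a = (3.00)² / 3.30 Ω = 2.727 W

2.73 W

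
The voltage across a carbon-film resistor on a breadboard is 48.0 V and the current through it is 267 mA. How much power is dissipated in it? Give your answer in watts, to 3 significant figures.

12.8 W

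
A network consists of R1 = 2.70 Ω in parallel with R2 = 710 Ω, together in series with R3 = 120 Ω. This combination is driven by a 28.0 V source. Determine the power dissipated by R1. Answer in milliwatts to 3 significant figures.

140 mW

Combine R1 and R2 into their parallel equivalent first, reducing the network to two series resistors.
R_p = (2.70×710)/(2.70+710) = 2.690 Ω
R_total = R_p + 120 = 2.690 + 120 = 122.7 Ω
I = V / R_total = 28.0 / 122.7 = 0.2282 A
Voltage across the parallel pair: V_p = I × R_p = 0.2282 × 2.690 = 0.6139 V
R1 sits across V_p; its power is V_p²/R.
P_R1 = (0.6139)² / 2.70 = 0.1396 W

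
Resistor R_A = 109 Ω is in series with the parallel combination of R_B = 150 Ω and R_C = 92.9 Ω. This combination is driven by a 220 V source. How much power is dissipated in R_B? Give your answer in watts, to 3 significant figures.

Collapse R_B‖R_C to a single equivalent, reducing the network to two series elements.
R_p = (150×92.9)/(150+92.9) = 57.37 Ω
R_total = 109 + 57.37 = 166.4 Ω
I = V / R_total = 220 / 166.4 = 1.322 A
Voltage across the parallel pair: V_p = I × R_p = 1.322 × 57.37 = 75.86 V
R_B sees V_p directly, so P = V_p² / R_B.
P_R_B = (75.86)² / 150 = 38.37 W

38.4 W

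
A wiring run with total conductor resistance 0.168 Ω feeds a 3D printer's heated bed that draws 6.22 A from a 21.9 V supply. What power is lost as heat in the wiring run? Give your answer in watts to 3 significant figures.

6.50 W

The wiring run is a series resistance carrying the load current; its dissipation is I²R_line.
The wiring run carries the full 6.22 A.
P_line = I² R_line = (6.220)² × 0.168 = 6.500 W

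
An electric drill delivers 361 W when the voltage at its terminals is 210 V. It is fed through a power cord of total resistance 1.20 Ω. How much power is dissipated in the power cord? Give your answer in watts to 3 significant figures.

The power cord is a series resistance carrying the load current; its dissipation is I²R_line.
I = P / V = 361 / 210 = 1.719 A through the power cord.
P_line = I² R_line = (1.719)² × 1.20 = 3.546 W

3.55 W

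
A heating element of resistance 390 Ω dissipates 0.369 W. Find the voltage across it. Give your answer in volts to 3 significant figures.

12.0 V

Rearranging the power relation for the two known quantities gives V = √(P R).
V = √(0.369 × 390) = 12.00 V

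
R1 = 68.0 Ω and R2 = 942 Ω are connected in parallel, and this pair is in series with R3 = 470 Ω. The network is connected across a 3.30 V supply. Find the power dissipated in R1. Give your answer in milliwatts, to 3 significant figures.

2.26 mW

Collapse the R1‖R2 pair into one equivalent R_p; then R_p and R3 form a series string.
R_p = (68.0×942)/(68.0+942) = 63.42 Ω
R_total = R_p + 470 = 63.42 + 470 = 533.4 Ω
I = V / R_total = 3.30 / 533.4 = 0.006186 A
Voltage across the parallel pair: V_p = I × R_p = 0.006186 × 63.42 = 0.3924 V
Use P = V²/R for R1 with V = V_p.
P_R1 = (0.3924)² / 68.0 = 0.002264 W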